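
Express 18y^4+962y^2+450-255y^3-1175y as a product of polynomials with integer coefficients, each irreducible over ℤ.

By the rational root theorem, y = 1 is a root, so (y-1) is a factor; dividing leaves 18y^3-237y^2+725y-450.
Then y = 5/6 is a root, so (6y-5) divides it; the quotient is 3y^2-37y+90.
The remaining quadratic factors as (3y-10)(y-9).

(3y-10)(6y-5)(y-1)(y-9)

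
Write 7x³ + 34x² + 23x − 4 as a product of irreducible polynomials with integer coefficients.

(7x − 1)(x + 1)(x + 4)

Among the possible rational roots, x = −4 is a root, so (x + 4) is a factor; dividing leaves 7x² + 6x − 1.
The remaining quadratic factors as (7x − 1)(x + 1).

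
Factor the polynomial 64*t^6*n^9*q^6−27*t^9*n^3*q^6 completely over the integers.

Pull out the common factor t^6*n^3*q^6, leaving −27*t^3+64*n^6.
Recognize a difference of cubes with the parts 4*n^2 and 3*t.

−n^3*q^6*t^6*(3*t−4*n^2)*(9*t^2+12*t*n^2+16*n^4)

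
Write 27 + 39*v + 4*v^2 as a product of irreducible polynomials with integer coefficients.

(4*v + 3)*(v + 9)

Need a pair with product 4·27 = 108 and sum 39: that's 36 and 3.
Split the middle term: 4*v^2 + 36*v + 3*v + 27 = 4*v*(v + 9) + 3*(v + 9).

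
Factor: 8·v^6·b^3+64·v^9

8·v^6·(2·v+b)·(4·v^2-2·v·b+b^2)

Factor out 8·v^6 first: what remains is 8·v^3+b^3.
Recognize a sum of cubes with the parts 2·v and b.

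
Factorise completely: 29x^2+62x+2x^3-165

(2x-3)(x+11)(x+5)

By the rational root theorem, x = 3/2 is a root, so (2x-3) is a factor; dividing leaves x^2+16x+55.
The remaining quadratic factors as (x+11)(x+5).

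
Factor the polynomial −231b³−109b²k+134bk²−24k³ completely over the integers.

Group: 3b(−77b²−62bk+24k²) − k(−77b²−62bk+24k²); both groups contain (−77b²−62bk+24k²), so (3b−k) is a factor with cofactor −77b²−62bk+24k².
The cofactor groups again: −77b²−62bk+24k² = −11b(7b−2k) − 12k(7b−2k); both groups contain (7b−2k), giving −(11b+12k)(7b−2k).

−(11b+12k)(3b−k)(7b−2k)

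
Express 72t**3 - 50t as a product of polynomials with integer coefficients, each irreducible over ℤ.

Factor out 2t, leaving 36t**2 - 25, which is a difference of two squares.

2t(6t + 5)(6t - 5)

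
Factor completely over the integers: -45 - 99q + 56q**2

Need a pair with product 56·(-45) = -2520 and sum -99: that's -120 and 21.
Split the middle term: 56q**2 - 120q + 21q - 45 = 8q(7q - 15) + 3(7q - 15).

(7q - 15)(8q + 3)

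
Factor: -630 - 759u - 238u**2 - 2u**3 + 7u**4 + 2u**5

Testing divisors of the constant over divisors of the leading coefficient, u = -2 is a root, so (u + 2) is a factor; dividing leaves 2u**4 + 3u**3 - 8u**2 - 222u - 315.
Next, u = -3/2 is a root, so (2u + 3) is a factor; dividing leaves u**3 - 4u - 105.
Continuing, u = 5 is a root, so (u - 5) is a factor; dividing leaves u**2 + 5u + 21.
The quadratic u**2 + 5u + 21 has discriminant -59 < 0 and is irreducible over ℤ.

(2u + 3)(u + 2)(u - 5)(u**2 + 5u + 21)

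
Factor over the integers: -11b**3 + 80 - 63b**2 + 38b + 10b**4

By the rational root theorem, b = 8/5 is a root, so (5b - 8) is a factor; dividing leaves 2b**3 + b**2 - 11b - 10.
Continuing, b = -2 is a root, so (b + 2) is a factor; dividing leaves 2b**2 - 3b - 5.
The remaining quadratic factors as (2b - 5)(b + 1).

(2b - 5)(5b - 8)(b + 1)(b + 2)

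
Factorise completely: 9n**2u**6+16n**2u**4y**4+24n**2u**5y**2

n**2u**4(3u+4y**2)**2

Pull out the common factor n**2u**4, leaving 9u**2+24uy**2+16y**4.
Recognize a perfect-square trinomial with the parts 4y**2 and 3u.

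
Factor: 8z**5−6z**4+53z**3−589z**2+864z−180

Trying the rational-root candidates, z = 3/2 is a root, giving the factor (2z−3) and quotient 4z**4+3z**3+31z**2−248z+60.
Continuing, z = 3 is a root, so (z−3) is a factor; dividing leaves 4z**3+15z**2+76z−20.
Next, z = 1/4 is a root, giving the factor (4z−1) and quotient z**2+4z+20.
The quadratic z**2+4z+20 has discriminant −64 < 0 and is irreducible over ℤ.

(2z−3)(4z−1)(z−3)(z**2+4z+20)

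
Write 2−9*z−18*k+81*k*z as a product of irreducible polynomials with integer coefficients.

Group as (81*k*z−18*k) + (−9*z+2) = 9*k*(9*z−2) − (9*z−2).
Both groups share the factor (9*z−2).

(9*k−1)*(9*z−2)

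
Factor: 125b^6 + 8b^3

Pull out the common factor b^3, leaving 125b^3 + 8.
Recognize a sum of cubes with the parts 5b and 2.

b^3(5b + 2)(25b^2 − 10b + 4)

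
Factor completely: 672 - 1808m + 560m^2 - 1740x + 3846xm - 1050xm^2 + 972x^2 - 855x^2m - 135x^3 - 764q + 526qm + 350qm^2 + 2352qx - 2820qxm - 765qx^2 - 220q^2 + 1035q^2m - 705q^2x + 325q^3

(5q + 3x + 14m - 6)(13q + 3x + 5m - 14)(5q - 15x + 8)

Group: 5q(65q^2 - 180qx + 25qm + 34q - 45x^2 - 75xm + 234x + 40m - 112) + (3x + 14m - 6)(65q^2 - 180qx + 25qm + 34q - 45x^2 - 75xm + 234x + 40m - 112); both groups contain (65q^2 - 180qx + 25qm + 34q - 45x^2 - 75xm + 234x + 40m - 112), so (5q + 3x + 14m - 6) is a factor with cofactor 65q^2 - 180qx + 25qm + 34q - 45x^2 - 75xm + 234x + 40m - 112.
The cofactor groups again: 65q^2 - 180qx + 25qm + 34q - 45x^2 - 75xm + 234x + 40m - 112 = 5q(13q + 3x + 5m - 14) + (-15x + 8)(13q + 3x + 5m - 14); both groups contain (13q + 3x + 5m - 14), giving (5q - 15x + 8)(13q + 3x + 5m - 14).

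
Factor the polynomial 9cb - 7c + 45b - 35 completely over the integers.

(9b - 7)(c + 5)

Group as (9cb - 7c) + (45b - 35) = c(9b - 7) + 5(9b - 7).
Both groups share the factor (9b - 7).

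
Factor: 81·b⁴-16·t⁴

(3·b)⁴ − (2·t)⁴ = ((3·b)² − (2·t)²)((3·b)² + (2·t)²); the first factor splits again, the second (9·b²+4·t²) is irreducible.

(3·b+2·t)·(3·b-2·t)·(9·b²+4·t²)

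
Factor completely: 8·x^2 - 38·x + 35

(2·x - 7)·(4·x - 5)

Need a pair with product 8·35 = 280 and sum -38: that's -10 and -28.
Split the middle term: 8·x^2 - 10·x - 28·x + 35 = 2·x·(4·x - 5) - 7·(4·x - 5).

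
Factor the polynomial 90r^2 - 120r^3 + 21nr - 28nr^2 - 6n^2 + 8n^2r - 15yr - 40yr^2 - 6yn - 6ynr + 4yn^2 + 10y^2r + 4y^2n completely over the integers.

(2n + 5r)(2y + 4r - 3)(y + n - 6r)

Group: 2y(2yn + 5yr + 2n^2 - 7nr - 30r^2) + (4r - 3)(2yn + 5yr + 2n^2 - 7nr - 30r^2); both groups contain (2yn + 5yr + 2n^2 - 7nr - 30r^2), so (2y + 4r - 3) is a factor with cofactor 2yn + 5yr + 2n^2 - 7nr - 30r^2.
The cofactor groups again: 2yn + 5yr + 2n^2 - 7nr - 30r^2 = 2n(y + n - 6r) + 5r(y + n - 6r); both groups contain (y + n - 6r), giving (2n + 5r)(y + n - 6r).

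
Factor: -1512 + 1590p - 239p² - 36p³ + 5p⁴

Testing divisors of the constant over divisors of the leading coefficient, p = -7 is a root, so (p + 7) divides it; the quotient is 5p³ - 71p² + 258p - 216.
Next, p = 4 is a root, so (p - 4) is a factor; dividing leaves 5p² - 51p + 54.
The remaining quadratic factors as (5p - 6)(p - 9).

(5p - 6)(p + 7)(p - 4)(p - 9)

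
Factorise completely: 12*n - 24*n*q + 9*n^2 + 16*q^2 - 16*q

(3*n - 4*q)*(3*n - 4*q + 4)

Group: 3*n*(3*n - 4*q + 4) - 4*q*(3*n - 4*q + 4); both groups contain (3*n - 4*q + 4).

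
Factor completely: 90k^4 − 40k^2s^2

10k^2(3k + 2s)(3k − 2s)

Every term has a factor of 10k^2. Then 9k^2 − 4s^2 = (3k)² − (2s)².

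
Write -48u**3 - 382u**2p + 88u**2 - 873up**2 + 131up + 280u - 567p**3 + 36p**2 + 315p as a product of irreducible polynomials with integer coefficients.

-(3u + 7p + 5)(2u + 9p - 7)(8u + 9p)

Group: 8u(-6u**2 - 41up + 11u - 63p**2 + 4p + 35) + 9p(-6u**2 - 41up + 11u - 63p**2 + 4p + 35); both groups contain (-6u**2 - 41up + 11u - 63p**2 + 4p + 35), so (8u + 9p) is a factor with cofactor -6u**2 - 41up + 11u - 63p**2 + 4p + 35.
The cofactor groups again: -6u**2 - 41up + 11u - 63p**2 + 4p + 35 = -3u(2u + 9p - 7) + (-7p - 5)(2u + 9p - 7); both groups contain (2u + 9p - 7), giving -(3u + 7p + 5)(2u + 9p - 7).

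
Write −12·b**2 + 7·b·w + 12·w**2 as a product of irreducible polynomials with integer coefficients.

−(3·b − 4·w)·(4·b + 3·w)

Group: −4·b·(3·b − 4·w) − 3·w·(3·b − 4·w); both groups contain (3·b − 4·w).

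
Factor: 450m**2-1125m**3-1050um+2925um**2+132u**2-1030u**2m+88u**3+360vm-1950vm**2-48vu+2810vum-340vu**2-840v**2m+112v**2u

Group: 2u(56v**2-170vu+130vm-24v+44u**2-185um+66u+75m**2-30m) - 15m(56v**2-170vu+130vm-24v+44u**2-185um+66u+75m**2-30m); both groups contain (56v**2-170vu+130vm-24v+44u**2-185um+66u+75m**2-30m), so (2u-15m) is a factor with cofactor 56v**2-170vu+130vm-24v+44u**2-185um+66u+75m**2-30m.
The cofactor groups again: 56v**2-170vu+130vm-24v+44u**2-185um+66u+75m**2-30m = 14v(4v-11u+5m) + (-4u+15m-6)(4v-11u+5m); both groups contain (4v-11u+5m), giving (14v-4u+15m-6)(4v-11u+5m).

(2u-15m)(14v-4u+15m-6)(4v-11u+5m)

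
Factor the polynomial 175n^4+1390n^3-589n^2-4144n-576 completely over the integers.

(5n+8)(5n-9)(7n+1)(n+8)

Among the possible rational roots, n = -8/5 is a root, so (5n+8) divides it; the quotient is 35n^3+222n^2-473n-72.
Continuing, n = -1/7 is a root, so (7n+1) is a factor; dividing leaves 5n^2+31n-72.
The remaining quadratic factors as (5n-9)(n+8).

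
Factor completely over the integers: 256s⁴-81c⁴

Write as (16s²)² − (9c²)², then factor 16s²-9c² once more.

(4s-3c)(4s+3c)(16s²+9c²)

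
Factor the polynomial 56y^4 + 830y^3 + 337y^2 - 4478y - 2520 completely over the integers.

(2y + 5)(4y - 9)(7y + 4)(y + 14)

Testing divisors of the constant over divisors of the leading coefficient, y = -5/2 is a root, giving the factor (2y + 5) and quotient 28y^3 + 345y^2 - 694y - 504.
Continuing, y = -14 is a root, so (y + 14) is a factor; dividing leaves 28y^2 - 47y - 36.
The remaining quadratic factors as (7y + 4)(4y - 9).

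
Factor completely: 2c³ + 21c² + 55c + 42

Among the possible rational roots, c = −2 is a root, so (c + 2) is a factor; dividing leaves 2c² + 17c + 21.
The remaining quadratic factors as (2c + 3)(c + 7).

(2c + 3)(c + 2)(c + 7)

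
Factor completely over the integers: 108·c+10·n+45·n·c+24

(5·n+12)·(9·c+2)

Group as (45·n·c+10·n) + (108·c+24) = 5·n·(9·c+2) + 12·(9·c+2).
Both groups share the factor (9·c+2).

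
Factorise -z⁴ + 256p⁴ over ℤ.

(4p + z)(4p - z)(16p² + z²)

Write as (16p²)² − (z²)², then factor 16p² - z² once more.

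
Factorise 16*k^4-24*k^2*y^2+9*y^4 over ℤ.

(4*k^2-3*y^2)^2

Recognize a perfect-square trinomial with the parts 4*k^2 and 3*y^2.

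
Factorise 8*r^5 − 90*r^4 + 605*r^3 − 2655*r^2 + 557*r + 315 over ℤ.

Among the possible rational roots, r = 7 is a root, giving the factor (r − 7) and quotient 8*r^4 − 34*r^3 + 367*r^2 − 86*r − 45.
Then r = 1/2 is a root, giving the factor (2*r − 1) and quotient 4*r^3 − 15*r^2 + 176*r + 45.
Then r = −1/4 is a root, giving the factor (4*r + 1) and quotient r^2 − 4*r + 45.
The quadratic r^2 − 4*r + 45 has discriminant −164 < 0 and is irreducible over ℤ.

(2*r − 1)*(4*r + 1)*(r − 7)*(r^2 − 4*r + 45)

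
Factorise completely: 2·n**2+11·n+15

Need a pair with product 2·15 = 30 and sum 11: that's 6 and 5.
Split the middle term: 2·n**2+6·n + 5·n+15 = 2·n·(n+3) + 5·(n+3).

(2·n+5)·(n+3)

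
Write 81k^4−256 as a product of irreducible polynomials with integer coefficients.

(3k)⁴ − (4)⁴ = ((3k)² − (4)²)((3k)² + (4)²); the first factor splits again, the second (9k^2+16) is irreducible.

(3k+4)(3k−4)(9k^2+16)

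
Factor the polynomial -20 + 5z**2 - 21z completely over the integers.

(5z + 4)(z - 5)

Need a pair with product 5·(-20) = -100 and sum -21: that's 4 and -25.
Split the middle term: 5z**2 + 4z - 25z - 20 = z(5z + 4) - 5(5z + 4).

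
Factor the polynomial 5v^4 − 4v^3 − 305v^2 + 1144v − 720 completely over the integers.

(5v − 4)(v + 9)(v − 4)(v − 5)

By the rational root theorem, v = 4/5 is a root, so (5v − 4) divides it; the quotient is v^3 − 61v + 180.
Then v = −9 is a root, so (v + 9) is a factor; dividing leaves v^2 − 9v + 20.
The remaining quadratic factors as (v − 4)(v − 5).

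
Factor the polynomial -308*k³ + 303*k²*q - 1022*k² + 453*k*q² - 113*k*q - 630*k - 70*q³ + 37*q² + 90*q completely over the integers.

Group: 7*k*(-44*k² + 37*k*q - 146*k + 70*q² - 37*q - 90) - q*(-44*k² + 37*k*q - 146*k + 70*q² - 37*q - 90); both groups contain (-44*k² + 37*k*q - 146*k + 70*q² - 37*q - 90), so (7*k - q) is a factor with cofactor -44*k² + 37*k*q - 146*k + 70*q² - 37*q - 90.
The cofactor groups again: -44*k² + 37*k*q - 146*k + 70*q² - 37*q - 90 = -11*k*(4*k - 7*q + 10) + (-10*q - 9)*(4*k - 7*q + 10); both groups contain (4*k - 7*q + 10), giving -(11*k + 10*q + 9)*(4*k - 7*q + 10).

-(11*k + 10*q + 9)*(4*k - 7*q + 10)*(7*k - q)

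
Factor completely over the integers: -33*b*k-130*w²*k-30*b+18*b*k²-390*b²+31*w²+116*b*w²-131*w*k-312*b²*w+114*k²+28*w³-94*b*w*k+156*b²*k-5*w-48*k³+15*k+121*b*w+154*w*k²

-(4*w-2*k+5)*(13*b-7*w+8*k+1)*(6*b+w-3*k)

Group: 4*w*(-78*b²+29*b*w-9*b*k-6*b+7*w²-29*w*k-w+24*k²+3*k) + (-2*k+5)*(-78*b²+29*b*w-9*b*k-6*b+7*w²-29*w*k-w+24*k²+3*k); both groups contain (-78*b²+29*b*w-9*b*k-6*b+7*w²-29*w*k-w+24*k²+3*k), so (4*w-2*k+5) is a factor with cofactor -78*b²+29*b*w-9*b*k-6*b+7*w²-29*w*k-w+24*k²+3*k.
The cofactor groups again: -78*b²+29*b*w-9*b*k-6*b+7*w²-29*w*k-w+24*k²+3*k = -13*b*(6*b+w-3*k) + (7*w-8*k-1)*(6*b+w-3*k); both groups contain (6*b+w-3*k), giving -(13*b-7*w+8*k+1)*(6*b+w-3*k).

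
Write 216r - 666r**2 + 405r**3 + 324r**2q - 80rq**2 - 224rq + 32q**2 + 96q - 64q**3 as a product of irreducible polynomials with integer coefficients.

(9r - 4q - 4)(5r + 4q - 6)(9r + 4q)

Group: 9r(45r**2 + 16rq - 74r - 16q**2 + 8q + 24) + 4q(45r**2 + 16rq - 74r - 16q**2 + 8q + 24); both groups contain (45r**2 + 16rq - 74r - 16q**2 + 8q + 24), so (9r + 4q) is a factor with cofactor 45r**2 + 16rq - 74r - 16q**2 + 8q + 24.
The cofactor groups again: 45r**2 + 16rq - 74r - 16q**2 + 8q + 24 = 9r(5r + 4q - 6) + (-4q - 4)(5r + 4q - 6); both groups contain (5r + 4q - 6), giving (9r - 4q - 4)(5r + 4q - 6).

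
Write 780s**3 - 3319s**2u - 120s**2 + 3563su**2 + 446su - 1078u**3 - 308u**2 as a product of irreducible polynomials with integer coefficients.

Group: 5s(156s**2 - 227su - 24s + 77u**2 + 22u) - 14u(156s**2 - 227su - 24s + 77u**2 + 22u); both groups contain (156s**2 - 227su - 24s + 77u**2 + 22u), so (5s - 14u) is a factor with cofactor 156s**2 - 227su - 24s + 77u**2 + 22u.
The cofactor groups again: 156s**2 - 227su - 24s + 77u**2 + 22u = 12s(13s - 7u - 2) - 11u(13s - 7u - 2); both groups contain (13s - 7u - 2), giving (12s - 11u)(13s - 7u - 2).

(12s - 11u)(13s - 7u - 2)(5s - 14u)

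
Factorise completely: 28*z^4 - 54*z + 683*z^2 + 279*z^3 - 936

(4*z + 13)*(7*z + 12)*(z + 6)*(z - 1)

Testing divisors of the constant over divisors of the leading coefficient, z = -12/7 is a root, giving the factor (7*z + 12) and quotient 4*z^3 + 33*z^2 + 41*z - 78.
Then z = -13/4 is a root, so (4*z + 13) is a factor; dividing leaves z^2 + 5*z - 6.
The remaining quadratic factors as (z + 6)(z - 1).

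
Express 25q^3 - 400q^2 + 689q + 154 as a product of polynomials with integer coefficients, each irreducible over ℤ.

By the rational root theorem, q = 14 is a root, so (q - 14) is a factor; dividing leaves 25q^2 - 50q - 11.
The remaining quadratic factors as (5q + 1)(5q - 11).

(5q + 1)(5q - 11)(q - 14)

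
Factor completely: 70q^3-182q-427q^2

7q(2q-13)(5q+2)

Pull out the common factor 7q, then factor the remaining trinomial.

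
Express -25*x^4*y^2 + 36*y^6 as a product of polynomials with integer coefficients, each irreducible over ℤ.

Factor out y^2 first: what remains is -25*x^4 + 36*y^4.
Recognize a difference of squares with the parts 6*y^2 and 5*x^2.

-y^2*(5*x^2 + 6*y^2)*(5*x^2 - 6*y^2)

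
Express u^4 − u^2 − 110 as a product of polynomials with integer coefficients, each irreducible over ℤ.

(u^2 + 10)(u^2 − 11)

Substitute w = u^2 to get a quadratic in w, then factor.
u^2 − 11 is irreducible over ℤ (11 is not a perfect square).
u^2 + 10 is irreducible over ℤ (always positive, so no real roots).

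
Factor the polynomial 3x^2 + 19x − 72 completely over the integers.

Need a pair with product 3·(−72) = −216 and sum 19: that's 27 and −8.
Split the middle term: 3x^2 + 27x − 8x − 72 = 3x(x + 9) − 8(x + 9).

(3x − 8)(x + 9)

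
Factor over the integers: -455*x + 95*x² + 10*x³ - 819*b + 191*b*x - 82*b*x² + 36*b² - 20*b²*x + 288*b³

(4*b - 2*x + 7)*(8*b - x - 13)*(9*b + 5*x)

Group: 9*b*(32*b² - 20*b*x + 4*b + 2*x² + 19*x - 91) + 5*x*(32*b² - 20*b*x + 4*b + 2*x² + 19*x - 91); both groups contain (32*b² - 20*b*x + 4*b + 2*x² + 19*x - 91), so (9*b + 5*x) is a factor with cofactor 32*b² - 20*b*x + 4*b + 2*x² + 19*x - 91.
The cofactor groups again: 32*b² - 20*b*x + 4*b + 2*x² + 19*x - 91 = 4*b*(8*b - x - 13) + (-2*x + 7)*(8*b - x - 13); both groups contain (8*b - x - 13), giving (4*b - 2*x + 7)*(8*b - x - 13).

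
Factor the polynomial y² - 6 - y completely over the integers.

Two integers with product -6 and sum -1 are 2 and -3.

(y + 2)*(y - 3)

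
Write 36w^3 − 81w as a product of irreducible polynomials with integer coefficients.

Every term has a factor of 9w. Then 4w^2 − 9 = (2w)² − (3)².

9w(2w + 3)(2w − 3)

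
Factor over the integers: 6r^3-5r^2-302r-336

By the rational root theorem, r = 8 is a root, so (r-8) divides it; the quotient is 6r^2+43r+42.
The remaining quadratic factors as (r+6)(6r+7).

(6r+7)(r+6)(r-8)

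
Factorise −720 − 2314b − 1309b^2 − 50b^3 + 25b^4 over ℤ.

(5b + 2)(5b + 8)(b + 5)(b − 9)

Testing divisors of the constant over divisors of the leading coefficient, b = 9 is a root, so (b − 9) divides it; the quotient is 25b^3 + 175b^2 + 266b + 80.
Next, b = −5 is a root, giving the factor (b + 5) and quotient 25b^2 + 50b + 16.
The remaining quadratic factors as (5b + 2)(5b + 8).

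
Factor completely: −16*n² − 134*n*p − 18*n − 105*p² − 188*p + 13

−(2*n + 15*p − 1)*(8*n + 7*p + 13)

Group: −8*n*(2*n + 15*p − 1) + (−7*p − 13)*(2*n + 15*p − 1); both groups contain (2*n + 15*p − 1).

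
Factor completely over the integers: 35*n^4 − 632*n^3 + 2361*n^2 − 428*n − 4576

Trying the rational-root candidates, n = −8/7 is a root, giving the factor (7*n + 8) and quotient 5*n^3 − 96*n^2 + 447*n − 572.
Next, n = 4 is a root, giving the factor (n − 4) and quotient 5*n^2 − 76*n + 143.
The remaining quadratic factors as (5*n − 11)(n − 13).

(5*n − 11)*(7*n + 8)*(n − 13)*(n − 4)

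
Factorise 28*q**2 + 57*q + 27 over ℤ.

(4*q + 3)*(7*q + 9)

Need a pair with product 28·27 = 756 and sum 57: that's 36 and 21.
Split the middle term: 28*q**2 + 36*q + 21*q + 27 = 4*q*(7*q + 9) + 3*(7*q + 9).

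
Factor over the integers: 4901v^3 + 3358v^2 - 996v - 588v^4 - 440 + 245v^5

(5v - 2)(7v + 2)(7v + 5)(v^2 - 3v + 22)

By the rational root theorem, v = -5/7 is a root, so (7v + 5) divides it; the quotient is 35v^4 - 109v^3 + 778v^2 - 76v - 88.
Next, v = 2/5 is a root, so (5v - 2) divides it; the quotient is 7v^3 - 19v^2 + 148v + 44.
Continuing, v = -2/7 is a root, giving the factor (7v + 2) and quotient v^2 - 3v + 22.
The quadratic v^2 - 3v + 22 has discriminant -79 < 0 and is irreducible over ℤ.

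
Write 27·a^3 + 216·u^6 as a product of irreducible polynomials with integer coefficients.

Pull out the common factor 27, leaving 8·u^6 + a^3.
Recognize a sum of cubes with the parts 2·u^2 and a.

27·(2·u^2 + a)·(4·u^4 - 2·u^2·a + a^2)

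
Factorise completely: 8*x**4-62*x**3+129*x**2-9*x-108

(2*x-3)*(4*x+3)*(x-3)*(x-4)

Trying the rational-root candidates, x = 3/2 is a root, so (2*x-3) is a factor; dividing leaves 4*x**3-25*x**2+27*x+36.
Then x = 3 is a root, so (x-3) is a factor; dividing leaves 4*x**2-13*x-12.
The remaining quadratic factors as (x-4)(4*x+3).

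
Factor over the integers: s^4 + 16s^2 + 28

(s^2 + 14)(s^2 + 2)

Substitute u = s^2 to get a quadratic in u, then factor.
s^2 + 14 is irreducible over ℤ (always positive, so no real roots).
s^2 + 2 is irreducible over ℤ (always positive, so no real roots).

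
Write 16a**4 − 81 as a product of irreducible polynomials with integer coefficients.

(2a + 3)(2a − 3)(4a**2 + 9)

(2a)⁴ − (3)⁴ = ((2a)² − (3)²)((2a)² + (3)²); the first factor splits again, the second (4a**2 + 9) is irreducible.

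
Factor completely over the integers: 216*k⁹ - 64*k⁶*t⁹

Factor out 8*k⁶ first: what remains is 27*k³ - 8*t⁹.
Recognize a difference of cubes with the parts 3*k and 2*t³.

8*k⁶*(3*k - 2*t³)*(9*k² + 6*k*t³ + 4*t⁶)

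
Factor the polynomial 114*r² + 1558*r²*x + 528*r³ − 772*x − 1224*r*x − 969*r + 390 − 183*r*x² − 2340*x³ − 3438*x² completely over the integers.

Group: 6*r*(88*r² + 69*r*x + 63*r − 180*x² − 306*x − 130) + (13*x − 3)*(88*r² + 69*r*x + 63*r − 180*x² − 306*x − 130); both groups contain (88*r² + 69*r*x + 63*r − 180*x² − 306*x − 130), so (6*r + 13*x − 3) is a factor with cofactor 88*r² + 69*r*x + 63*r − 180*x² − 306*x − 130.
The cofactor groups again: 88*r² + 69*r*x + 63*r − 180*x² − 306*x − 130 = 11*r*(8*r + 15*x + 13) + (−12*x − 10)*(8*r + 15*x + 13); both groups contain (8*r + 15*x + 13), giving (11*r − 12*x − 10)*(8*r + 15*x + 13).

(11*r − 12*x − 10)*(6*r + 13*x − 3)*(8*r + 15*x + 13)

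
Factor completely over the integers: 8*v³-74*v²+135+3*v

Trying the rational-root candidates, v = 3/2 is a root, so (2*v-3) is a factor; dividing leaves 4*v²-31*v-45.
The remaining quadratic factors as (4*v+5)(v-9).

(2*v-3)*(4*v+5)*(v-9)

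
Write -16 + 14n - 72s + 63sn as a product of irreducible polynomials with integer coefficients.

(7n - 8)(9s + 2)

Group as (63sn - 72s) + (14n - 16) = 9s(7n - 8) + 2(7n - 8).
Both groups share the factor (7n - 8).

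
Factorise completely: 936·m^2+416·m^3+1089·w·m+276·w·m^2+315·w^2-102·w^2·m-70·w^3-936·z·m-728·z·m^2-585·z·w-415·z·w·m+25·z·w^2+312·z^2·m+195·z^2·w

Group: 3·z·(65·z·w+104·z·m-35·w^2-121·w·m-104·m^2) + (2·w-4·m-9)·(65·z·w+104·z·m-35·w^2-121·w·m-104·m^2); both groups contain (65·z·w+104·z·m-35·w^2-121·w·m-104·m^2), so (3·z+2·w-4·m-9) is a factor with cofactor 65·z·w+104·z·m-35·w^2-121·w·m-104·m^2.
The cofactor groups again: 65·z·w+104·z·m-35·w^2-121·w·m-104·m^2 = 5·w·(13·z-7·w-13·m) + 8·m·(13·z-7·w-13·m); both groups contain (13·z-7·w-13·m), giving (5·w+8·m)·(13·z-7·w-13·m).

(13·z-7·w-13·m)·(3·z+2·w-4·m-9)·(5·w+8·m)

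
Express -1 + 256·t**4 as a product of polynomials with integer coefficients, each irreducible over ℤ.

(4·t)⁴ − (1)⁴ = ((4·t)² − (1)²)((4·t)² + (1)²); the first factor splits again, the second (16·t**2 + 1) is irreducible.

(4·t + 1)·(4·t - 1)·(16·t**2 + 1)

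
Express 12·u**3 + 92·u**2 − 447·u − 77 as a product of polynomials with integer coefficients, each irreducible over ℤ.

(2·u − 7)·(6·u + 1)·(u + 11)

Among the possible rational roots, u = 7/2 is a root, so (2·u − 7) divides it; the quotient is 6·u**2 + 67·u + 11.
The remaining quadratic factors as (6·u + 1)(u + 11).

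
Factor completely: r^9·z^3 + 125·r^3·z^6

r^3·z^3·(r^2 + 5·z)·(r^4 - 5·r^2·z + 25·z^2)

Factor out r^3·z^3 first: what remains is r^6 + 125·z^3.
Recognize a sum of cubes with the parts r^2 and 5·z.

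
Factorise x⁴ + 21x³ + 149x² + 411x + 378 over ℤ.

(x + 2)(x + 3)(x + 7)(x + 9)

By the rational root theorem, x = −3 is a root, so (x + 3) divides it; the quotient is x³ + 18x² + 95x + 126.
Continuing, x = −2 is a root, so (x + 2) divides it; the quotient is x² + 16x + 63.
The remaining quadratic factors as (x + 9)(x + 7).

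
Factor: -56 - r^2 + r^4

Substitute u = r^2 to get a quadratic in u, then factor.
r^2 + 7 is irreducible over ℤ (always positive, so no real roots).
r^2 - 8 is irreducible over ℤ (8 is not a perfect square).

(r^2 + 7)(r^2 - 8)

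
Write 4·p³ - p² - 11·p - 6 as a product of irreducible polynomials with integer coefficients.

(4·p + 3)·(p + 1)·(p - 2)

Among the possible rational roots, p = -3/4 is a root, giving the factor (4·p + 3) and quotient p² - p - 2.
The remaining quadratic factors as (p + 1)(p - 2).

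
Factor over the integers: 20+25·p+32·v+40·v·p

(5·p+4)·(8·v+5)

Group as (40·v·p+32·v) + (25·p+20) = 8·v·(5·p+4) + 5·(5·p+4).
Both groups share the factor (5·p+4).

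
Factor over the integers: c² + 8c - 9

(c + 9)(c - 1)

Two integers with product -9 and sum 8 are -1 and 9.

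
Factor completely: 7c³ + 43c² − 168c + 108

(7c − 6)(c + 9)(c − 2)

Trying the rational-root candidates, c = 6/7 is a root, so (7c − 6) is a factor; dividing leaves c² + 7c − 18.
The remaining quadratic factors as (c + 9)(c − 2).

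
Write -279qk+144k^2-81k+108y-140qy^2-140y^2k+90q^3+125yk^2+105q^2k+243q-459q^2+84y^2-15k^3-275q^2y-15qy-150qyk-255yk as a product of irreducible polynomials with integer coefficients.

Group: 2q(45q^2+20qy+30qk-27q+20yk-12y-15k^2+9k) + (-7y+k-9)(45q^2+20qy+30qk-27q+20yk-12y-15k^2+9k); both groups contain (45q^2+20qy+30qk-27q+20yk-12y-15k^2+9k), so (2q-7y+k-9) is a factor with cofactor 45q^2+20qy+30qk-27q+20yk-12y-15k^2+9k.
The cofactor groups again: 45q^2+20qy+30qk-27q+20yk-12y-15k^2+9k = 5q(9q+4y-3k) + (5k-3)(9q+4y-3k); both groups contain (9q+4y-3k), giving (5q+5k-3)(9q+4y-3k).

(9q+4y-3k)(5q+5k-3)(2q-7y+k-9)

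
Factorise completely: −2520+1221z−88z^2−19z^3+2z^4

(2z−15)(z+8)(z−3)(z−7)

Testing divisors of the constant over divisors of the leading coefficient, z = 15/2 is a root, giving the factor (2z−15) and quotient z^3−2z^2−59z+168.
Next, z = 3 is a root, so (z−3) is a factor; dividing leaves z^2+z−56.
The remaining quadratic factors as (z+8)(z−7).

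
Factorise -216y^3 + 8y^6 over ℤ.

Every term has a factor of 8y^3; factoring it out leaves y^3 - 27.
Recognize a difference of cubes with the parts y and 3.

8y^3(y - 3)(y^2 + 3y + 9)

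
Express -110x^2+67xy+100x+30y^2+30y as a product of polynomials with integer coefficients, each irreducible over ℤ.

Group: -11x(10x+3y) + (10y+10)(10x+3y); both groups contain (10x+3y).

-(10x+3y)(11x-10y-10)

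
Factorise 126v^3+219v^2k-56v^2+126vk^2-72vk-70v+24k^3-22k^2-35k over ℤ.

Group: 9v(14v^2+15vk-14v+4k^2-7k) + (6k+5)(14v^2+15vk-14v+4k^2-7k); both groups contain (14v^2+15vk-14v+4k^2-7k), so (9v+6k+5) is a factor with cofactor 14v^2+15vk-14v+4k^2-7k.
The cofactor groups again: 14v^2+15vk-14v+4k^2-7k = 7v(2v+k) + (4k-7)(2v+k); both groups contain (2v+k), giving (7v+4k-7)(2v+k).

(7v+4k-7)(9v+6k+5)(2v+k)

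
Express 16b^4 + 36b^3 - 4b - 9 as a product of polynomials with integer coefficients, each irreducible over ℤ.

(4b + 9)(4b^3 - 1)

Group as (16b^4 - 4b) + (36b^3 - 9) = 4b(4b^3 - 1) + 9(4b^3 - 1).
Both groups share the factor (4b^3 - 1).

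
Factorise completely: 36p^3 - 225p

Every term has a factor of 9p. Then 4p^2 - 25 = (2p)² − (5)².

9p(2p + 5)(2p - 5)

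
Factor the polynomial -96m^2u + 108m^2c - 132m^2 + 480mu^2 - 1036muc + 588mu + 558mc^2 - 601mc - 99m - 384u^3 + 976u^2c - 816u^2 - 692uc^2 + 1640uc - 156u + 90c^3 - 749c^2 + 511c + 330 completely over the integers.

Group: m(-96mu + 108mc - 132m + 96u^2 - 124uc + 252u + 18c^2 - 157c + 165) + (-4u + 5c + 2)(-96mu + 108mc - 132m + 96u^2 - 124uc + 252u + 18c^2 - 157c + 165); both groups contain (-96mu + 108mc - 132m + 96u^2 - 124uc + 252u + 18c^2 - 157c + 165), so (m - 4u + 5c + 2) is a factor with cofactor -96mu + 108mc - 132m + 96u^2 - 124uc + 252u + 18c^2 - 157c + 165.
The cofactor groups again: -96mu + 108mc - 132m + 96u^2 - 124uc + 252u + 18c^2 - 157c + 165 = -8u(12m - 12u + 2c - 15) + (9c - 11)(12m - 12u + 2c - 15); both groups contain (12m - 12u + 2c - 15), giving -(8u - 9c + 11)(12m - 12u + 2c - 15).

-(8u - 9c + 11)(12m - 12u + 2c - 15)(m - 4u + 5c + 2)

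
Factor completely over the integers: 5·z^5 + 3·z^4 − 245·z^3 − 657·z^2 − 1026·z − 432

(5·z + 3)·(z + 6)·(z − 8)·(z^2 + 2·z + 3)

By the rational root theorem, z = 8 is a root, giving the factor (z − 8) and quotient 5·z^4 + 43·z^3 + 99·z^2 + 135·z + 54.
Continuing, z = −3/5 is a root, so (5·z + 3) divides it; the quotient is z^3 + 8·z^2 + 15·z + 18.
Continuing, z = −6 is a root, so (z + 6) is a factor; dividing leaves z^2 + 2·z + 3.
The quadratic z^2 + 2·z + 3 has discriminant −8 < 0 and is irreducible over ℤ.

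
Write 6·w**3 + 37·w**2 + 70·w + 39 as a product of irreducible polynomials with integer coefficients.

(6·w + 13)·(w + 1)·(w + 3)

Testing divisors of the constant over divisors of the leading coefficient, w = -13/6 is a root, so (6·w + 13) divides it; the quotient is w**2 + 4·w + 3.
The remaining quadratic factors as (w + 3)(w + 1).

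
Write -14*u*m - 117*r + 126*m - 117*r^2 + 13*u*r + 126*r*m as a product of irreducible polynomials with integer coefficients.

(13*r - 14*m)*(u - 9*r - 9)

Group: 13*r*(u - 9*r - 9) - 14*m*(u - 9*r - 9); both groups contain (u - 9*r - 9).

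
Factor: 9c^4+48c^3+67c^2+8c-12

Trying the rational-root candidates, c = -2 is a root, giving the factor (c+2) and quotient 9c^3+30c^2+7c-6.
Then c = 1/3 is a root, giving the factor (3c-1) and quotient 3c^2+11c+6.
The remaining quadratic factors as (c+3)(3c+2).

(3c+2)(3c-1)(c+2)(c+3)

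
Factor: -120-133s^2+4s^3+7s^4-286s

(7s+4)(s+2)(s+3)(s-5)

Testing divisors of the constant over divisors of the leading coefficient, s = -3 is a root, so (s+3) divides it; the quotient is 7s^3-17s^2-82s-40.
Then s = -4/7 is a root, giving the factor (7s+4) and quotient s^2-3s-10.
The remaining quadratic factors as (s-5)(s+2).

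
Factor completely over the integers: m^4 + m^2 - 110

Substitute u = m^2 to get a quadratic in u, then factor.
m^2 + 11 is irreducible over ℤ (always positive, so no real roots).
m^2 - 10 is irreducible over ℤ (10 is not a perfect square).

(m^2 + 11)(m^2 - 10)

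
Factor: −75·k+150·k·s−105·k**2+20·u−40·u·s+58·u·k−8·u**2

−(4·u−15·k)·(2·u−7·k+10·s−5)

Group: −4·u·(2·u−7·k+10·s−5) + 15·k·(2·u−7·k+10·s−5); both groups contain (2·u−7·k+10·s−5).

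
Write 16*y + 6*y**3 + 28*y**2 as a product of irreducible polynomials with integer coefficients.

2*y*(3*y + 2)*(y + 4)

Pull out the common factor 2*y, then factor the remaining trinomial.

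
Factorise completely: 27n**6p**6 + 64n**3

n**3(3np**2 + 4)(9n**2p**4 − 12np**2 + 16)

Every term has a factor of n**3; factoring it out leaves 27n**3p**6 + 64.
Recognize a sum of cubes with the parts 4 and 3np**2.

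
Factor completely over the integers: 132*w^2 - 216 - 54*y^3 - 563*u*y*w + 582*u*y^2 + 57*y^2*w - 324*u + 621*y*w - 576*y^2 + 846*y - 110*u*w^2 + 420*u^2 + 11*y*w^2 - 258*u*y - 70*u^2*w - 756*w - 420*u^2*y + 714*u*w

-(10*u - y - 12)*(7*u - 9*y + 11*w + 3)*(6*y + w - 6)

Group: 6*y*(-70*u^2 + 97*u*y - 110*u*w + 54*u - 9*y^2 + 11*y*w - 105*y + 132*w + 36) + (w - 6)*(-70*u^2 + 97*u*y - 110*u*w + 54*u - 9*y^2 + 11*y*w - 105*y + 132*w + 36); both groups contain (-70*u^2 + 97*u*y - 110*u*w + 54*u - 9*y^2 + 11*y*w - 105*y + 132*w + 36), so (6*y + w - 6) is a factor with cofactor -70*u^2 + 97*u*y - 110*u*w + 54*u - 9*y^2 + 11*y*w - 105*y + 132*w + 36.
The cofactor groups again: -70*u^2 + 97*u*y - 110*u*w + 54*u - 9*y^2 + 11*y*w - 105*y + 132*w + 36 = -10*u*(7*u - 9*y + 11*w + 3) + (y + 12)*(7*u - 9*y + 11*w + 3); both groups contain (7*u - 9*y + 11*w + 3), giving -(10*u - y - 12)*(7*u - 9*y + 11*w + 3).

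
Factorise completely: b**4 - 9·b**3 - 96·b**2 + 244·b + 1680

Among the possible rational roots, b = -6 is a root, so (b + 6) is a factor; dividing leaves b**3 - 15·b**2 - 6·b + 280.
Next, b = -4 is a root, giving the factor (b + 4) and quotient b**2 - 19·b + 70.
The remaining quadratic factors as (b - 5)(b - 14).

(b + 4)·(b + 6)·(b - 14)·(b - 5)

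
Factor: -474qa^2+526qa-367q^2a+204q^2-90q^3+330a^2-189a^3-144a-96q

-(2q+3a)(9q+7a-6)(5q+9a-8)

Group: 5q(-18q^2-41qa+12q-21a^2+18a) + (9a-8)(-18q^2-41qa+12q-21a^2+18a); both groups contain (-18q^2-41qa+12q-21a^2+18a), so (5q+9a-8) is a factor with cofactor -18q^2-41qa+12q-21a^2+18a.
The cofactor groups again: -18q^2-41qa+12q-21a^2+18a = -9q(2q+3a) + (-7a+6)(2q+3a); both groups contain (2q+3a), giving -(9q+7a-6)(2q+3a).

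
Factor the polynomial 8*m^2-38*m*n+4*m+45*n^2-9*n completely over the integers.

(2*m-5*n+1)*(4*m-9*n)

Group: 4*m*(2*m-5*n+1) - 9*n*(2*m-5*n+1); both groups contain (2*m-5*n+1).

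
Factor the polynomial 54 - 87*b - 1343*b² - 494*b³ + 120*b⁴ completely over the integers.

Testing divisors of the constant over divisors of the leading coefficient, b = -1/4 is a root, so (4*b + 1) divides it; the quotient is 30*b³ - 131*b² - 303*b + 54.
Then b = -9/5 is a root, giving the factor (5*b + 9) and quotient 6*b² - 37*b + 6.
The remaining quadratic factors as (b - 6)(6*b - 1).

(4*b + 1)*(5*b + 9)*(6*b - 1)*(b - 6)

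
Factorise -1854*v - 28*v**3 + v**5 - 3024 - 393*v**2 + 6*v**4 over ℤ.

(v + 3)*(v + 6)*(v - 8)*(v**2 + 5*v + 21)

Trying the rational-root candidates, v = -3 is a root, giving the factor (v + 3) and quotient v**4 + 3*v**3 - 37*v**2 - 282*v - 1008.
Next, v = -6 is a root, so (v + 6) divides it; the quotient is v**3 - 3*v**2 - 19*v - 168.
Then v = 8 is a root, so (v - 8) divides it; the quotient is v**2 + 5*v + 21.
The quadratic v**2 + 5*v + 21 has discriminant -59 < 0 and is irreducible over ℤ.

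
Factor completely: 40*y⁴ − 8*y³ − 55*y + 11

Group as (40*y⁴ − 55*y) + (−8*y³ + 11) = 5*y*(8*y³ − 11) − (8*y³ − 11).
Both groups share the factor (8*y³ − 11).

(5*y − 1)*(8*y³ − 11)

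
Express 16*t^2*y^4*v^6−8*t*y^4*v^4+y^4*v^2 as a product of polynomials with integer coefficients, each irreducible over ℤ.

v^2*y^4*(4*t*v^2−1)^2

Pull out the common factor y^4*v^2, leaving 16*t^2*v^4−8*t*v^2+1.
Recognize a perfect-square trinomial with the parts 4*t*v^2 and 1.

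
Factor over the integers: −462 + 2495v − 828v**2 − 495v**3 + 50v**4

(2v − 3)(5v + 14)(5v − 1)(v − 11)

By the rational root theorem, v = 3/2 is a root, giving the factor (2v − 3) and quotient 25v**3 − 210v**2 − 729v + 154.
Continuing, v = 11 is a root, so (v − 11) is a factor; dividing leaves 25v**2 + 65v − 14.
The remaining quadratic factors as (5v + 14)(5v − 1).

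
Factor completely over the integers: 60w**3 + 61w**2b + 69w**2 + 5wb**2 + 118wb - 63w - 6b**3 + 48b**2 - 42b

Group: 4w(15w**2 + 19wb - 9w + 6b**2 - 6b) + (-b + 7)(15w**2 + 19wb - 9w + 6b**2 - 6b); both groups contain (15w**2 + 19wb - 9w + 6b**2 - 6b), so (4w - b + 7) is a factor with cofactor 15w**2 + 19wb - 9w + 6b**2 - 6b.
The cofactor groups again: 15w**2 + 19wb - 9w + 6b**2 - 6b = 3w(5w + 3b - 3) + 2b(5w + 3b - 3); both groups contain (5w + 3b - 3), giving (3w + 2b)(5w + 3b - 3).

(4w - b + 7)(3w + 2b)(5w + 3b - 3)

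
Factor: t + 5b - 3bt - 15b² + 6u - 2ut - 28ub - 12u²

-(2u + 3b - 1)(6u + 5b + t)

Group: -2u(6u + 5b + t) + (-3b + 1)(6u + 5b + t); both groups contain (6u + 5b + t).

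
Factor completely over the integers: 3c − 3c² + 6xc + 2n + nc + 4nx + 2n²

(n + 2x − c + 1)(2n + 3c)

Group: 2n(n + 2x − c + 1) + 3c(n + 2x − c + 1); both groups contain (n + 2x − c + 1).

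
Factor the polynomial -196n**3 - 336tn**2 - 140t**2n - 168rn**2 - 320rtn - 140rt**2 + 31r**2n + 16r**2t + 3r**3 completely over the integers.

Group: 3r(r**2 + 10rt + 15rn + 10tn + 14n**2) + (-14t - 14n)(r**2 + 10rt + 15rn + 10tn + 14n**2); both groups contain (r**2 + 10rt + 15rn + 10tn + 14n**2), so (3r - 14t - 14n) is a factor with cofactor r**2 + 10rt + 15rn + 10tn + 14n**2.
The cofactor groups again: r**2 + 10rt + 15rn + 10tn + 14n**2 = r(r + n) + (10t + 14n)(r + n); both groups contain (r + n), giving (r + 10t + 14n)(r + n).

(3r - 14t - 14n)(r + 10t + 14n)(r + n)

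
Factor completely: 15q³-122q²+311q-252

(3q-7)(5q-9)(q-4)

Among the possible rational roots, q = 4 is a root, so (q-4) is a factor; dividing leaves 15q²-62q+63.
The remaining quadratic factors as (3q-7)(5q-9).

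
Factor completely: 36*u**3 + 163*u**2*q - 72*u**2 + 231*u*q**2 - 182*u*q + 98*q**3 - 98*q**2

(u + 2*q - 2)*(4*u + 7*q)*(9*u + 7*q)

Group: u*(36*u**2 + 91*u*q + 49*q**2) + (2*q - 2)*(36*u**2 + 91*u*q + 49*q**2); both groups contain (36*u**2 + 91*u*q + 49*q**2), so (u + 2*q - 2) is a factor with cofactor 36*u**2 + 91*u*q + 49*q**2.
The cofactor groups again: 36*u**2 + 91*u*q + 49*q**2 = 4*u*(9*u + 7*q) + 7*q*(9*u + 7*q); both groups contain (9*u + 7*q), giving (4*u + 7*q)*(9*u + 7*q).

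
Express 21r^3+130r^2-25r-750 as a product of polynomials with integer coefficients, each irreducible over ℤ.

(3r+10)(7r-15)(r+5)

Testing divisors of the constant over divisors of the leading coefficient, r = -5 is a root, giving the factor (r+5) and quotient 21r^2+25r-150.
The remaining quadratic factors as (7r-15)(3r+10).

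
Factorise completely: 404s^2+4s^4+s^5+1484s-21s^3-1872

By the rational root theorem, s = -9 is a root, giving the factor (s+9) and quotient s^4-5s^3+24s^2+188s-208.
Continuing, s = 1 is a root, so (s-1) divides it; the quotient is s^3-4s^2+20s+208.
Then s = -4 is a root, giving the factor (s+4) and quotient s^2-8s+52.
The quadratic s^2-8s+52 has discriminant -144 < 0 and is irreducible over ℤ.

(s+4)(s+9)(s-1)(s^2-8s+52)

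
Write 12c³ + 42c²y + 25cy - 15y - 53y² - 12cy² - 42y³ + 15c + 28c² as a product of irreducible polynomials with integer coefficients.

Group: c(12c² + 54cy + 28c + 42y² + 53y + 15) - y(12c² + 54cy + 28c + 42y² + 53y + 15); both groups contain (12c² + 54cy + 28c + 42y² + 53y + 15), so (c - y) is a factor with cofactor 12c² + 54cy + 28c + 42y² + 53y + 15.
The cofactor groups again: 12c² + 54cy + 28c + 42y² + 53y + 15 = 2c(6c + 6y + 5) + (7y + 3)(6c + 6y + 5); both groups contain (6c + 6y + 5), giving (2c + 7y + 3)(6c + 6y + 5).

(2c + 7y + 3)(6c + 6y + 5)(c - y)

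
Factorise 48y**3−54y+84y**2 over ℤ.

6y(2y−1)(4y+9)

Pull out the common factor 6y, then factor the remaining trinomial.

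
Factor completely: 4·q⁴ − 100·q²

4·q²·(q + 5)·(q − 5)

Factor out 4·q², leaving q² − 25, which is a difference of two squares.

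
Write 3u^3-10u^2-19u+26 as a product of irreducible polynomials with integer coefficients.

Among the possible rational roots, u = 1 is a root, giving the factor (u-1) and quotient 3u^2-7u-26.
The remaining quadratic factors as (u+2)(3u-13).

(3u-13)(u+2)(u-1)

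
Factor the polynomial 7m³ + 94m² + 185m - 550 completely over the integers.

Among the possible rational roots, m = -10 is a root, giving the factor (m + 10) and quotient 7m² + 24m - 55.
The remaining quadratic factors as (m + 5)(7m - 11).

(7m - 11)(m + 10)(m + 5)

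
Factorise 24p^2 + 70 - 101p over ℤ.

Need a pair with product 24·70 = 1680 and sum -101: that's -21 and -80.
Split the middle term: 24p^2 - 21p - 80p + 70 = 3p(8p - 7) - 10(8p - 7).

(3p - 10)(8p - 7)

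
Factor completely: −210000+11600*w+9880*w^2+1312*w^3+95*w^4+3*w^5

Trying the rational-root candidates, w = −10 is a root, giving the factor (w+10) and quotient 3*w^4+65*w^3+662*w^2+3260*w−21000.
Next, w = −14 is a root, so (w+14) is a factor; dividing leaves 3*w^3+23*w^2+340*w−1500.
Continuing, w = 10/3 is a root, so (3*w−10) is a factor; dividing leaves w^2+11*w+150.
The quadratic w^2+11*w+150 has discriminant −479 < 0 and is irreducible over ℤ.

(3*w−10)*(w+10)*(w+14)*(w^2+11*w+150)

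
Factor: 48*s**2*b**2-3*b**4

Pull out the common factor 3*b**2; 16*s**2-b**2 is a difference of squares.

3*b**2*(4*s-b)*(4*s+b)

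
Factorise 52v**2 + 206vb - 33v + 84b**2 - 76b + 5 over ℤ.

Group: 4v(13v + 6b - 5) + (14b - 1)(13v + 6b - 5); both groups contain (13v + 6b - 5).

(4v + 14b - 1)(13v + 6b - 5)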